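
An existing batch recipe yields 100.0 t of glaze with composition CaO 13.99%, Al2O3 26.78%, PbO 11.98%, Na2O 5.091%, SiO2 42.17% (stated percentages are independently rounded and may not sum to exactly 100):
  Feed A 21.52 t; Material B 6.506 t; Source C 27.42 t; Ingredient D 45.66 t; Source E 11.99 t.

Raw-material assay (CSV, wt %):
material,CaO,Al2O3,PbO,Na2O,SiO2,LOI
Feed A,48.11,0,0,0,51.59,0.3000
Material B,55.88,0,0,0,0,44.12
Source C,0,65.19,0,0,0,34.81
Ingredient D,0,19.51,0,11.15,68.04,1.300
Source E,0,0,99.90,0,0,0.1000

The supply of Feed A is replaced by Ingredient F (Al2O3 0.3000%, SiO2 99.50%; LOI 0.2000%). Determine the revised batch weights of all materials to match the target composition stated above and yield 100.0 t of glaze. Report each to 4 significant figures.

Working values appear (rounded to four significant figures) in the working — all internal work carries exact precision end to end — every reported figure is rounded once only; derived quantities, including glass mass, five oxide percentages, yield, totals, LOI, are carried from the weighed amounts per 100.0 t of glass at exact precision as written in problem or answer.
Target masses of each oxide per 100.0 t glaze:
  CaO: 13.99% × 100.0 = 13.99 t
  Al2O3: 26.78% × 100.0 = 26.78 t
  PbO: 11.98% × 100.0 = 11.98 t
  Na2O: 5.091% × 100.0 = 5.091 t
  SiO2: 42.17% × 100.0 = 42.17 t
A balance pass over the oxides, from the weights as reported, for the quoted basis mass (target by target, the sums agree exact up to rounding of places):
  CaO: 25.04·0.5588 = 13.99 t (target 13.99 t)
  Al2O3: 11.16·0.003000 + 27.36·0.6519 + 45.66·0.1951 = 26.78 t (target 26.78 t)
  PbO: 11.99·0.9990 = 11.98 t (target 11.98 t)
  Na2O: 45.66·0.1115 = 5.091 t (target 5.091 t)
  SiO2: 11.16·0.9950 + 45.66·0.6804 = 42.17 t (target 42.17 t)
Glass-mass closure: batch total minus LOI = 100.0 t (oxide target masses add up to 100.0 t; against the stated basis, 100.0 t — rounding explains the deltas).
Whole-batch sum: Σ batch = 121.2 t; Σ batch·LOI gives LOI loss = 21.20 t; glass ÷ batch gives a yield of 82.51%.

Revised batch per 100.0 t glaze:
  Ingredient F: 11.16 t
  Material B: 25.04 t
  Source C: 27.36 t
  Ingredient D: 45.66 t
  Source E: 11.99 t
Total batch = 121.2 t; LOI loss = 21.20 t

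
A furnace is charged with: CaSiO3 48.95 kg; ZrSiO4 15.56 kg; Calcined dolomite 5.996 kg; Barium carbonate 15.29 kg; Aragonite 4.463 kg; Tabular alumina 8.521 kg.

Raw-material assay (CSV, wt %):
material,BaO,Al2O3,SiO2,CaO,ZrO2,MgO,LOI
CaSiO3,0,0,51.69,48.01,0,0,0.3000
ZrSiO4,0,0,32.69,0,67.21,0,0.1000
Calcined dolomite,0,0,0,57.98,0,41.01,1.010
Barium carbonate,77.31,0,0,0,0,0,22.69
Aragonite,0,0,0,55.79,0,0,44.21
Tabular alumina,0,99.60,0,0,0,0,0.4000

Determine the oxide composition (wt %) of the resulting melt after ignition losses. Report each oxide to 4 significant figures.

The working math maintains full float precision from first step to last. Working values are rounded to 4 significant digits when quoted; each reported number undergoes a single rounding — the derived quantities, which include the six compositions, ignition loss, net glass mass, the totals, the yield, are computed at full precision, exactly as shown in problem or answer, from the batch weights per 93.08 kg of glass.
Mass of each oxide from the mix:
  BaO: 15.29·0.7731 = 11.82 kg
  Al2O3: 8.521·0.9960 = 8.487 kg
  SiO2: 48.95·0.5169 + 15.56·0.3269 = 30.39 kg
  CaO: 48.95·0.4801 + 5.996·0.5798 + 4.463·0.5579 = 29.47 kg
  ZrO2: 15.56·0.6721 = 10.46 kg
  MgO: 5.996·0.4101 = 2.459 kg
LOI: 48.95·0.003000 + 15.56·0.001000 + 5.996·0.01010 + 15.29·0.2269 + 4.463·0.4421 + 8.521·0.004000 = 5.699 kg
The glass mass, total less LOI, = 98.78 − 5.699 = 93.08 kg (= Σ oxide masses)
wt %: oxide over glass, times 100

Glass mass = 93.08 kg (batch 98.78 − LOI 5.699).
Composition: BaO 12.70%, Al2O3 9.118%, SiO2 32.65%, CaO 31.66%, ZrO2 11.24%, MgO 2.642%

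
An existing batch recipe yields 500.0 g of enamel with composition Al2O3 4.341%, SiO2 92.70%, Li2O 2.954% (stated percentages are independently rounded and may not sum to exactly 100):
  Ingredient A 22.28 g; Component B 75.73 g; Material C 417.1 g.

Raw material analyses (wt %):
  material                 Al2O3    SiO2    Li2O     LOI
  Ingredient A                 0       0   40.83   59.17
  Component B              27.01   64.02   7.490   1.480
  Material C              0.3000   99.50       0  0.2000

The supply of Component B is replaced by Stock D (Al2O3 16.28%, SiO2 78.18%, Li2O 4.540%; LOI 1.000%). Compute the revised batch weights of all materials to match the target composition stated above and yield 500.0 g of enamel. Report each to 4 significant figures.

Revised batch per 500.0 g enamel:
  Ingredient A: 22.10 g
  Stock D: 126.6 g
  Material C: 366.4 g
Total batch = 515.1 g; LOI loss = 15.08 g

In-progress results are displayed, rounded to four significant digits, on the page; all arithmetic maintains full precision from first step to last. A single rounding finalizes each reported value. The derived quantities are recomputed from the batch weights for 500.0 g of glass at full float precision (yield, glass mass, the totals, ignition loss, three oxide percentages) exactly as printed in the problem or answer text.
Per-oxide target masses for 500.0 g enamel:
  Al2O3: 4.341% × 500.0 = 21.70 g
  SiO2: 92.70% × 500.0 = 463.5 g
  Li2O: 2.954% × 500.0 = 14.77 g
Mass-balance tally per oxide applying the batch weights above, at the basis given (summed amounts equal target values modulo rounding of the values):
  Al2O3: 126.6·0.1628 + 366.4·0.003000 = 21.71 g (target 21.70 g)
  SiO2: 126.6·0.7818 + 366.4·0.9950 = 463.5 g (target 463.5 g)
  Li2O: 22.10·0.4083 + 126.6·0.04540 = 14.77 g (target 14.77 g)
Glass-mass closure: batch Σ − ignition loss = 500.0 g (the Σ of target masses is 500.0 g; basis as stated: 500.0 g — gaps are rounding artifacts).
Summing the batch: Σ batch = 515.1 g; loss to ignition Σ batch·LOI = 15.08 g; the yield ratio, glass ÷ batch: 97.07%.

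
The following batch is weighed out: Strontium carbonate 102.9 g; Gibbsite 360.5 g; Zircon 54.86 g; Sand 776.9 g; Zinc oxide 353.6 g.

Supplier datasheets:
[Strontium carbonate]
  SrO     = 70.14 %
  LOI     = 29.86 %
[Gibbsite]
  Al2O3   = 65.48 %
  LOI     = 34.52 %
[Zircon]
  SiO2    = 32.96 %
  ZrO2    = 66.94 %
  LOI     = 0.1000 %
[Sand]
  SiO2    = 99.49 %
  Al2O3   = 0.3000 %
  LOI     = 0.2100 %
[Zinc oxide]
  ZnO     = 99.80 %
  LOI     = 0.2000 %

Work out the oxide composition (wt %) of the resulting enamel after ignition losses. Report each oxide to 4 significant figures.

Intermediates are printed, with 4-significant-figure rounding, in the working; every computation keeps full float precision through the solve. Every reported figure receives exactly one rounding. Derived quantities (the five compositions, the yield, the totals, glass mass, ignition loss) are recomputed at full float precision from the weighed amounts at 1491 g of glass as they appear in either problem or answer.
Mass of each oxide from the mix:
  SiO2: 54.86·0.3296 + 776.9·0.9949 = 791.0 g
  SrO: 102.9·0.7014 = 72.17 g
  ZrO2: 54.86·0.6694 = 36.72 g
  ZnO: 353.6·0.9980 = 352.9 g
  Al2O3: 360.5·0.6548 + 776.9·0.003000 = 238.4 g
LOI: 102.9·0.2986 + 360.5·0.3452 + 54.86·0.001000 + 776.9·0.002100 + 353.6·0.002000 = 157.6 g
Resulting glass, batch − LOI: 1649 − 157.6 = 1491 g (= Σ oxide masses)
each wt % is 100 × oxide ÷ glass

Glass mass = 1491 g (batch 1649 − LOI 157.6).
Composition: SiO2 53.05%, SrO 4.840%, ZrO2 2.463%, ZnO 23.67%, Al2O3 15.99%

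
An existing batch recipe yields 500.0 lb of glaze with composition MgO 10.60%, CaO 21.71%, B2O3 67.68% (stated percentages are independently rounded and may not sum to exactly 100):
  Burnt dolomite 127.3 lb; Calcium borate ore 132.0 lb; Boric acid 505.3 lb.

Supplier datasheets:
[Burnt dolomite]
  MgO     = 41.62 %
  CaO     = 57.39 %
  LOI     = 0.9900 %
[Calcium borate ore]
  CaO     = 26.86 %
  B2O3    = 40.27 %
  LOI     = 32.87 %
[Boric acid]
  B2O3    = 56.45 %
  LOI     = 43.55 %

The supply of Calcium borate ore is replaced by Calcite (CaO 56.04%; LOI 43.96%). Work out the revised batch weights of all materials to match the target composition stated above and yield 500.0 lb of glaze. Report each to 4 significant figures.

Revised batch per 500.0 lb glaze:
  Burnt dolomite: 127.3 lb
  Calcite: 63.29 lb
  Boric acid: 599.5 lb
Total batch = 790.1 lb; LOI loss = 290.2 lb

The intermediate values are printed rounded to 4 significant digits alongside each step; all internal work keeps exact precision in all steps; each reported result receives exactly one rounding. All derived quantities, which include the three compositions, the yield, totals, LOI, glass mass, are recomputed in full float precision, as written in either problem or answer, from the weighed amounts at 500.0 lb of glass.
Oxide-by-oxide targets in 500.0 lb glaze:
  MgO: 10.60% × 500.0 = 53.00 lb
  CaO: 21.71% × 500.0 = 108.6 lb
  B2O3: 67.68% × 500.0 = 338.4 lb
A balance pass over the oxides, from the weights as reported, per the basis as stated (every target is met by its sum within answer rounding):
  MgO: 127.3·0.4162 = 52.98 lb (target 53.00 lb)
  CaO: 127.3·0.5739 + 63.29·0.5604 = 108.5 lb (target 108.6 lb)
  B2O3: 599.5·0.5645 = 338.4 lb (target 338.4 lb)
Glass-mass closure: total batch − LOI = 499.9 lb (the targets, summed, come to 500.0 lb; stated basis 500.0 lb — any gap is answer rounding).
Adding the batch up: Σ batch = 790.1 lb; the LOI term Σ batch·LOI equals 290.2 lb; the yield ratio, glass ÷ batch: 63.27%.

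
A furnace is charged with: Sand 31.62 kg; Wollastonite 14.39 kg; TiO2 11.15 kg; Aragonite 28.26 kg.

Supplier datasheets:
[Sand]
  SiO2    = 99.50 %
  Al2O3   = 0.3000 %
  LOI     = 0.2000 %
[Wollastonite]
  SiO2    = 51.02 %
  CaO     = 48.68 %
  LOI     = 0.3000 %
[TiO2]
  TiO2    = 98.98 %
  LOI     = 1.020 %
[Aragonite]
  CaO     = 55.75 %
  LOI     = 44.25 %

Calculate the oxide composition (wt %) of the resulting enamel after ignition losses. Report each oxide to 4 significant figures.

The working math maintains full float precision through the solve. In-progress results are displayed, with 4-significant-figure rounding, in the printout. A single rounding yields every reported value — derived quantities are carried starting from the weights at 72.69 kg of glass at full float precision (the totals, ignition loss, the yield, net glass mass, four oxide percentages) as set out in problem or answer.
Delivered oxide masses:
  SiO2: 31.62·0.9950 + 14.39·0.5102 = 38.80 kg
  Al2O3: 31.62·0.003000 = 0.09486 kg
  CaO: 14.39·0.4868 + 28.26·0.5575 = 22.76 kg
  TiO2: 11.15·0.9898 = 11.04 kg
LOI: 31.62·0.002000 + 14.39·0.003000 + 11.15·0.01020 + 28.26·0.4425 = 12.73 kg
Glass = total batch minus LOI = 85.42 − 12.73 = 72.69 kg (= Σ oxide masses)
wt % = 100 × oxide mass / glass mass

Glass mass = 72.69 kg (batch 85.42 − LOI 12.73).
Composition: SiO2 53.38%, Al2O3 0.1305%, CaO 31.31%, TiO2 15.18%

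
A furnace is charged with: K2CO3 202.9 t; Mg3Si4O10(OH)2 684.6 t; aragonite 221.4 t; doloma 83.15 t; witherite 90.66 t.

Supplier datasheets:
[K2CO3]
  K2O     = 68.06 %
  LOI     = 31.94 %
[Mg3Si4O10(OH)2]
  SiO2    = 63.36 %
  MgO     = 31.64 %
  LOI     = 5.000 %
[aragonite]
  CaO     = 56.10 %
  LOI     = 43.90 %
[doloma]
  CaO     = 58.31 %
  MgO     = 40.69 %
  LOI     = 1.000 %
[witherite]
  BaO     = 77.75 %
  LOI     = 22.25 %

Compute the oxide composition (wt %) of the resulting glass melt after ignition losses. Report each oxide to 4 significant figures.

Glass mass = 1065 t (batch 1283 − LOI 217.2).
Composition: K2O 12.96%, SiO2 40.71%, BaO 6.616%, CaO 16.21%, MgO 23.51%

Each numeric step holds full float precision at each step. The intermediate values are displayed with 4-significant-digit rounding between the steps. Exactly one rounding goes into each reported result; the derived quantities are re-derived from the batch weights on 1065 t of glass in full float precision (the totals, yield, the five compositions, LOI, net glass mass) exactly as shown in the problem or answer text.
Oxide-by-oxide delivered mass:
  K2O: 202.9·0.6806 = 138.1 t
  SiO2: 684.6·0.6336 = 433.8 t
  BaO: 90.66·0.7775 = 70.49 t
  CaO: 221.4·0.5610 + 83.15·0.5831 = 172.7 t
  MgO: 684.6·0.3164 + 83.15·0.4069 = 250.4 t
LOI: 202.9·0.3194 + 684.6·0.05000 + 221.4·0.4390 + 83.15·0.01000 + 90.66·0.2225 = 217.2 t
Net of LOI, the glass mass = 1283 − 217.2 = 1065 t (the oxide masses sum to this)
percent by weight: oxide/glass ×100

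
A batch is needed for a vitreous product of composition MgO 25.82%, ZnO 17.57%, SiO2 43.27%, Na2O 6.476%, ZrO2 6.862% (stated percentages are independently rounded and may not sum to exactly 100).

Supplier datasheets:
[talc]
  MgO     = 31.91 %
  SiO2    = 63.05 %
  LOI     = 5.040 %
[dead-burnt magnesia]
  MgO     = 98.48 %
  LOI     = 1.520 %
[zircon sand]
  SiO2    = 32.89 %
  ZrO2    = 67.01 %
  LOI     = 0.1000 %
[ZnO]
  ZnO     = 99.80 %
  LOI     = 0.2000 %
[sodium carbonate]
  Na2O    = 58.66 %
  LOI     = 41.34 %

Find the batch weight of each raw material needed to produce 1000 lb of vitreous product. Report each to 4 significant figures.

Batch per 1000 lb vitreous product:
  talc: 632.9 lb
  dead-burnt magnesia: 57.12 lb
  zircon sand: 102.4 lb
  ZnO: 176.1 lb
  sodium carbonate: 110.4 lb
Total batch = 1079 lb; LOI loss = 78.86 lb; yield = 92.69%

The whole derivation carries full float precision in every operation. Working values appear (rounded to 4 significant digits) across the worked steps; each reported figure is rounded exactly once; derived quantities are recomputed in full precision (net glass mass, yield, totals, LOI, the five compositions) using the weight values on 1000 lb of glass as written in problem or answer.
Oxide-by-oxide targets in 1000 lb vitreous product:
  MgO: 25.82% × 1000 = 258.2 lb
  ZnO: 17.57% × 1000 = 175.7 lb
  SiO2: 43.27% × 1000 = 432.7 lb
  Na2O: 6.476% × 1000 = 64.76 lb
  ZrO2: 6.862% × 1000 = 68.62 lb
Sums-versus-targets review on the weights just shown, relative to the basis at hand (sums match the target masses exact up to rounding of places):
  MgO: 632.9·0.3191 + 57.12·0.9848 = 258.2 lb (target 258.2 lb)
  ZnO: 176.1·0.9980 = 175.7 lb (target 175.7 lb)
  SiO2: 632.9·0.6305 + 102.4·0.3289 = 432.7 lb (target 432.7 lb)
  Na2O: 110.4·0.5866 = 64.76 lb (target 64.76 lb)
  ZrO2: 102.4·0.6701 = 68.62 lb (target 68.62 lb)
Glass mass check: Σ batch − LOI loss = 1000 lb (the Σ of target masses is 1000 lb; against the stated basis, 1000 lb — a pure rounding effect).
Total batch = Σ batch = 1079 lb; the LOI term Σ batch·LOI equals 78.86 lb; yield, glass over the total, = 92.69%.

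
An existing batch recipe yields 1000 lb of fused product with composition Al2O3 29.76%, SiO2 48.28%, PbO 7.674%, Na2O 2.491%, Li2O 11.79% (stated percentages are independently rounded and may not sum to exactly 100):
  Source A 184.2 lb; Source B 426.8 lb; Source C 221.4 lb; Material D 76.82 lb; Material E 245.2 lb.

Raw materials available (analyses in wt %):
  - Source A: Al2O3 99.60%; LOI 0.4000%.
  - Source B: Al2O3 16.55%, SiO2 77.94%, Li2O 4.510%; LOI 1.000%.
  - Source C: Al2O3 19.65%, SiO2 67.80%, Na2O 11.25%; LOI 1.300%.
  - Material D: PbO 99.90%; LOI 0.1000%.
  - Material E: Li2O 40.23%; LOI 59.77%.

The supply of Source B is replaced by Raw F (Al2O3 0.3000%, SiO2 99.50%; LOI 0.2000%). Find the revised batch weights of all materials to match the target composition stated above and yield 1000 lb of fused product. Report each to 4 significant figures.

Revised batch per 1000 lb fused product:
  Source A: 254.1 lb
  Raw F: 334.3 lb
  Source C: 221.4 lb
  Material D: 76.82 lb
  Material E: 293.1 lb
Total batch = 1180 lb; LOI loss = 179.8 lb

Each numeric step keeps full float precision at every stage — the intermediate values are shown rounded to four significant digits within the worked lines — a single rounding finalizes every reported value; all derived quantities are re-derived starting from the weights per 1000 lb of glass in exact precision (the totals, net glass mass, the yield, five oxide percentages, ignition loss) as quoted within the problem or answer text.
Target oxide masses per 1000 lb fused product:
  Al2O3: 29.76% × 1000 = 297.6 lb
  SiO2: 48.28% × 1000 = 482.8 lb
  PbO: 7.674% × 1000 = 76.74 lb
  Na2O: 2.491% × 1000 = 24.91 lb
  Li2O: 11.79% × 1000 = 117.9 lb
Checking each oxide sum per the reported batch figures, relative to the basis at hand (each sum matches its target mass modulo rounding of the values):
  Al2O3: 254.1·0.9960 + 334.3·0.003000 + 221.4·0.1965 = 297.6 lb (target 297.6 lb)
  SiO2: 334.3·0.9950 + 221.4·0.6780 = 482.7 lb (target 482.8 lb)
  PbO: 76.82·0.9990 = 76.74 lb (target 76.74 lb)
  Na2O: 221.4·0.1125 = 24.91 lb (target 24.91 lb)
  Li2O: 293.1·0.4023 = 117.9 lb (target 117.9 lb)
Consistency of the glass mass: total batch − LOI = 999.9 lb (the Σ of target masses is 1000 lb; basis as stated: 1000 lb — any gap is answer rounding).
Batch grand total — Σ batch = 1180 lb; loss to ignition Σ batch·LOI = 179.8 lb; glass ÷ batch gives a yield of 84.76%.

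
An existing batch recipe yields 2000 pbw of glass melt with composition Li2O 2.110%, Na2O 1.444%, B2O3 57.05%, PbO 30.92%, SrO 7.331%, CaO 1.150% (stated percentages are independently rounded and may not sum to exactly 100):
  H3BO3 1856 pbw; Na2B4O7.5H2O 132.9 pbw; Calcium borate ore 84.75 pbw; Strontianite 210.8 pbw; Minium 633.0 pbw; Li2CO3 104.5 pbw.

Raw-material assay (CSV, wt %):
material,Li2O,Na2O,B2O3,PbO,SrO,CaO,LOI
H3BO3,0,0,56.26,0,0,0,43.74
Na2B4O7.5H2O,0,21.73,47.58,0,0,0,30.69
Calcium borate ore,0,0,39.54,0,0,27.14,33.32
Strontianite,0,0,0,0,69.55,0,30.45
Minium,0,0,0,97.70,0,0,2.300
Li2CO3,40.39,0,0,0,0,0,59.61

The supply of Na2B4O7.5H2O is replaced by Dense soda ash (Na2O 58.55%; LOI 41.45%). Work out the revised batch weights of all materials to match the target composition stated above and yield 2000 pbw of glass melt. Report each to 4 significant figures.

The intermediate values are printed, with 4-significant-digit rounding, within the worked lines; the whole derivation carries full precision through the solve; a single rounding yields every reported result; all derived quantities, which include LOI, totals, six oxide percentages, yield, glass mass, are carried in exact precision, exactly as printed in question or answer, using the weight values on 2000 pbw of glass.
Target oxide masses per 2000 pbw glass melt:
  Li2O: 2.110% × 2000 = 42.20 pbw
  Na2O: 1.444% × 2000 = 28.88 pbw
  B2O3: 57.05% × 2000 = 1141 pbw
  PbO: 30.92% × 2000 = 618.4 pbw
  SrO: 7.331% × 2000 = 146.6 pbw
  CaO: 1.150% × 2000 = 23.00 pbw
Oxide-by-oxide audit per the reported batch figures, for the quoted basis mass (delivered sums recover each target net of answer rounding effects):
  Li2O: 104.5·0.4039 = 42.21 pbw (target 42.20 pbw)
  Na2O: 49.33·0.5855 = 28.88 pbw (target 28.88 pbw)
  B2O3: 1969·0.5626 + 84.75·0.3954 = 1141 pbw (target 1141 pbw)
  PbO: 633.0·0.9770 = 618.4 pbw (target 618.4 pbw)
  SrO: 210.8·0.6955 = 146.6 pbw (target 146.6 pbw)
  CaO: 84.75·0.2714 = 23.00 pbw (target 23.00 pbw)
Glass mass check: batch total minus LOI = 2000 pbw (summing oxide targets gives 2000 pbw; stated basis 2000 pbw — rounding explains the deltas).
Adding the batch up: Σ batch = 3051 pbw; the LOI term Σ batch·LOI equals 1051 pbw; yield: glass divided by total = 65.56%.

Revised batch per 2000 pbw glass melt:
  H3BO3: 1969 pbw
  Dense soda ash: 49.33 pbw
  Calcium borate ore: 84.75 pbw
  Strontianite: 210.8 pbw
  Minium: 633.0 pbw
  Li2CO3: 104.5 pbw
Total batch = 3051 pbw; LOI loss = 1051 pbw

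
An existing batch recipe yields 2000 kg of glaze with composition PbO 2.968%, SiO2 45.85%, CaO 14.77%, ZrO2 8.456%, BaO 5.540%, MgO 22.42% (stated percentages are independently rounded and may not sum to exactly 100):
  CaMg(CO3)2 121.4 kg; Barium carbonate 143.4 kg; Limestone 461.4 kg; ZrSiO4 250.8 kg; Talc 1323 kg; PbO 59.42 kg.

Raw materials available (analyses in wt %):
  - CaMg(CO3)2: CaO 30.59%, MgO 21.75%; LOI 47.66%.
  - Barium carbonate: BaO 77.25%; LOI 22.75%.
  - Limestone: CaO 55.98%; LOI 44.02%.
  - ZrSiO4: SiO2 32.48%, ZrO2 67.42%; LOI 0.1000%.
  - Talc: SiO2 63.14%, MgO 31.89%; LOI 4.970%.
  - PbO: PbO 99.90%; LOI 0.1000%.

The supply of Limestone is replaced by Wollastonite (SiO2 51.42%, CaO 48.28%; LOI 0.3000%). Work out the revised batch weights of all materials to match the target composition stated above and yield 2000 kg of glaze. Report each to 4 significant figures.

Revised batch per 2000 kg glaze:
  CaMg(CO3)2: 485.0 kg
  Barium carbonate: 143.4 kg
  Wollastonite: 304.5 kg
  ZrSiO4: 250.8 kg
  Talc: 1075 kg
  PbO: 59.42 kg
Total batch = 2318 kg; LOI loss = 318.4 kg

Values along the way appear rounded off to 4 significant figures at each printed step; the working math runs at full float precision through the solve — each reported result is rounded a single time — derived quantities are rebuilt starting from the weights at 2000 kg of glass at full float precision (totals, the yield, ignition loss, six oxide percentages, glass mass), precisely as stated by the question or the answer.
Oxide-by-oxide targets in 2000 kg glaze:
  PbO: 2.968% × 2000 = 59.36 kg
  SiO2: 45.85% × 2000 = 917.0 kg
  CaO: 14.77% × 2000 = 295.4 kg
  ZrO2: 8.456% × 2000 = 169.1 kg
  BaO: 5.540% × 2000 = 110.8 kg
  MgO: 22.42% × 2000 = 448.4 kg
Oxide-by-oxide audit applying the batch weights above, under the basis named above (sum by sum, the targets are met up to rounding of the answer):
  PbO: 59.42·0.9990 = 59.36 kg (target 59.36 kg)
  SiO2: 304.5·0.5142 + 250.8·0.3248 + 1075·0.6314 = 916.8 kg (target 917.0 kg)
  CaO: 485.0·0.3059 + 304.5·0.4828 = 295.4 kg (target 295.4 kg)
  ZrO2: 250.8·0.6742 = 169.1 kg (target 169.1 kg)
  BaO: 143.4·0.7725 = 110.8 kg (target 110.8 kg)
  MgO: 485.0·0.2175 + 1075·0.3189 = 448.3 kg (target 448.4 kg)
Glass-mass sanity pass: the batch minus its LOI: 2000 kg (targets for the oxides total 2000 kg; versus the stated basis of 2000 kg — any gap is answer rounding).
Batch grand total — Σ batch = 2318 kg; Σ batch·LOI gives LOI loss = 318.4 kg; as yield: glass ÷ batch → 86.26%.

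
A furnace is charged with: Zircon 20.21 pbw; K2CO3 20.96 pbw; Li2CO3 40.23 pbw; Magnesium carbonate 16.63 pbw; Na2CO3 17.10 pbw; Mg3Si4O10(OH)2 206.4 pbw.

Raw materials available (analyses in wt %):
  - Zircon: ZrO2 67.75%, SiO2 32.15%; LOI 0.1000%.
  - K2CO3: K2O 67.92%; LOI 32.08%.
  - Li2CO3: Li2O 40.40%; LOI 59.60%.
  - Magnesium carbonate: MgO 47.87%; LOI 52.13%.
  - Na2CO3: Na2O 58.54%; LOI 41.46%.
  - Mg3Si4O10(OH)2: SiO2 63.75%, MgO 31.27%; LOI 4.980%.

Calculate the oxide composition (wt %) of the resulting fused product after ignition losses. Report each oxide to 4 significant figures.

Glass mass = 264.8 pbw (batch 321.5 − LOI 56.76).
Composition: ZrO2 5.171%, SiO2 52.15%, Na2O 3.781%, MgO 27.38%, K2O 5.377%, Li2O 6.138%

Each numeric step keeps exact precision from start to finish — working values are displayed rounded to four significant figures in the working — exactly one rounding is applied to every reported number. All derived quantities are rebuilt from the batch weights per 264.8 pbw of glass in full float precision (net glass mass, the six compositions, totals, the yield, ignition loss), as quoted within question or answer.
Oxide-by-oxide delivered mass:
  ZrO2: 20.21·0.6775 = 13.69 pbw
  SiO2: 20.21·0.3215 + 206.4·0.6375 = 138.1 pbw
  Na2O: 17.10·0.5854 = 10.01 pbw
  MgO: 16.63·0.4787 + 206.4·0.3127 = 72.50 pbw
  K2O: 20.96·0.6792 = 14.24 pbw
  Li2O: 40.23·0.4040 = 16.25 pbw
LOI: 20.21·0.001000 + 20.96·0.3208 + 40.23·0.5960 + 16.63·0.5213 + 17.10·0.4146 + 206.4·0.04980 = 56.76 pbw
Resulting glass, batch − LOI: 321.5 − 56.76 = 264.8 pbw (the oxide masses sum to this)
oxide / glass × 100 gives the wt %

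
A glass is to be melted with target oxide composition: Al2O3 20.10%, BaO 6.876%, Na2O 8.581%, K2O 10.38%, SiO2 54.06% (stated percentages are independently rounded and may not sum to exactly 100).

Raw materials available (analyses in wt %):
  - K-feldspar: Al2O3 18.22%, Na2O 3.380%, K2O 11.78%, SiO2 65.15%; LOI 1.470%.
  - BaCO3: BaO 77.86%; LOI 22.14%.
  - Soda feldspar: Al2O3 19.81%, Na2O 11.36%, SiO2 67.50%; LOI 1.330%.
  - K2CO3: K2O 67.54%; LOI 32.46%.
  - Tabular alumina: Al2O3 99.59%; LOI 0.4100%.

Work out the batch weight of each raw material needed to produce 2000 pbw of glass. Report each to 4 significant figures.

The intermediate values are displayed, rounded to four significant digits, as written. Full precision is carried throughout; a single rounding yields every reported figure. The derived quantities (net glass mass, the five compositions, totals, yield, ignition loss) are re-derived in exact precision from the weighed amounts on 2000 pbw of glass, as they appear in the problem or answer text.
The oxide mass targets at 2000 pbw glass:
  Al2O3: 20.10% × 2000 = 402.0 pbw
  BaO: 6.876% × 2000 = 137.5 pbw
  Na2O: 8.581% × 2000 = 171.6 pbw
  K2O: 10.38% × 2000 = 207.6 pbw
  SiO2: 54.06% × 2000 = 1081 pbw
Mass-balance tally per oxide on the weights just shown, relative to the basis at hand (target by target, the sums agree once rounding is allowed for):
  Al2O3: 136.4·0.1822 + 1470·0.1981 + 86.27·0.9959 = 402.0 pbw (target 402.0 pbw)
  BaO: 176.6·0.7786 = 137.5 pbw (target 137.5 pbw)
  Na2O: 136.4·0.03380 + 1470·0.1136 = 171.6 pbw (target 171.6 pbw)
  K2O: 136.4·0.1178 + 283.6·0.6754 = 207.6 pbw (target 207.6 pbw)
  SiO2: 136.4·0.6515 + 1470·0.6750 = 1081 pbw (target 1081 pbw)
Consistency of the glass mass: net batch after ignition = 2000 pbw (summing oxide targets gives 2000 pbw; with the basis standing at 2000 pbw — deltas are rounding alone).
Summing the batch: Σ batch = 2153 pbw; the LOI term Σ batch·LOI equals 153.1 pbw; as yield: glass ÷ batch → 92.89%.

Batch per 2000 pbw glass:
  K-feldspar: 136.4 pbw
  BaCO3: 176.6 pbw
  Soda feldspar: 1470 pbw
  K2CO3: 283.6 pbw
  Tabular alumina: 86.27 pbw
Total batch = 2153 pbw; LOI loss = 153.1 pbw; yield = 92.89%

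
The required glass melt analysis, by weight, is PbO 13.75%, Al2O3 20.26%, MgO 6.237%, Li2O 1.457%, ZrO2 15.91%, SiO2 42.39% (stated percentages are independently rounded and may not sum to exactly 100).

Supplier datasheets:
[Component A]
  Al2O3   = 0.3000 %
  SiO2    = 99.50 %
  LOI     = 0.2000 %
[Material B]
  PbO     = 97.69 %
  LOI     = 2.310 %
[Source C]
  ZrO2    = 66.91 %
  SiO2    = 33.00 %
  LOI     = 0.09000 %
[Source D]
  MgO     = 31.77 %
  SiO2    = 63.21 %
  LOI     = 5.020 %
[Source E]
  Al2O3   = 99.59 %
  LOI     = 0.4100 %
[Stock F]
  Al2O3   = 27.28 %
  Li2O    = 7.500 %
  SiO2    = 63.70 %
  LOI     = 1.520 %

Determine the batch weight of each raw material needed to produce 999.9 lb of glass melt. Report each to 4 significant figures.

Batch per 999.9 lb glass melt:
  Component A: 98.07 lb
  Material B: 140.7 lb
  Source C: 237.8 lb
  Source D: 196.3 lb
  Source E: 149.9 lb
  Stock F: 194.2 lb
Total batch = 1017 lb; LOI loss = 17.08 lb; yield = 98.32%

Intermediates are shown rounded to 4 significant figures across the worked steps. All arithmetic runs at exact precision through every step. Each reported result undergoes a single rounding. Derived quantities, including yield, glass mass, ignition loss, the totals, six oxide percentages, are carried from the weighed amounts per 999.9 lb of glass in full float precision as they appear in the question or the answer.
The oxide mass targets at 999.9 lb glass melt:
  PbO: 13.75% × 999.9 = 137.5 lb
  Al2O3: 20.26% × 999.9 = 202.6 lb
  MgO: 6.237% × 999.9 = 62.36 lb
  Li2O: 1.457% × 999.9 = 14.57 lb
  ZrO2: 15.91% × 999.9 = 159.1 lb
  SiO2: 42.39% × 999.9 = 423.9 lb
A balance pass over the oxides, applying the batch weights above, under the basis named above (each sum matches its target mass given rounding of the digits):
  PbO: 140.7·0.9769 = 137.4 lb (target 137.5 lb)
  Al2O3: 98.07·0.003000 + 149.9·0.9959 + 194.2·0.2728 = 202.6 lb (target 202.6 lb)
  MgO: 196.3·0.3177 = 62.36 lb (target 62.36 lb)
  Li2O: 194.2·0.07500 = 14.56 lb (target 14.57 lb)
  ZrO2: 237.8·0.6691 = 159.1 lb (target 159.1 lb)
  SiO2: 98.07·0.9950 + 237.8·0.3300 + 196.3·0.6321 + 194.2·0.6370 = 423.8 lb (target 423.9 lb)
Glass-mass bookkeeping: batch Σ − ignition loss = 999.9 lb (oxide target masses add up to 999.9 lb; versus the stated basis of 999.9 lb — differing by rounding only).
Summing the batch: Σ batch = 1017 lb; Σ batch·LOI gives LOI loss = 17.08 lb; yield, glass over the total, = 98.32%.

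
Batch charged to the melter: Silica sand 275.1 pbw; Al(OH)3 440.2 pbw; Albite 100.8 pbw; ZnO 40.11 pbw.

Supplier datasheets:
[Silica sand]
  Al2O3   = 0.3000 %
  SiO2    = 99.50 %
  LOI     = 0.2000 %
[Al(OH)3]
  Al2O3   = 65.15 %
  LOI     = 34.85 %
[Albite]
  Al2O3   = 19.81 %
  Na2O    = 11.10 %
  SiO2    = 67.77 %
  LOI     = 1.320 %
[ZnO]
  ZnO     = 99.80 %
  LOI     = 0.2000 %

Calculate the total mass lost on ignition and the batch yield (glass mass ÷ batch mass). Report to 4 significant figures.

All arithmetic holds full float precision at all times. The intermediate values are shown rounded off to 4 significant digits alongside each step. Exactly one rounding is applied to every reported number. The derived quantities (glass mass, the four compositions, totals, ignition loss, the yield) are computed starting from the weights for 700.8 pbw of glass in full float precision precisely as stated by the problem or answer text.
Ignition loss by material:
  Silica sand: 275.1 × 0.002000 = 0.5502 pbw
  Al(OH)3: 440.2 × 0.3485 = 153.4 pbw
  Albite: 100.8 × 0.01320 = 1.331 pbw
  ZnO: 40.11 × 0.002000 = 0.08022 pbw
Total LOI = 155.4 pbw
Glass = batch − LOI = 856.2 − 155.4 = 700.8 pbw

LOI loss = 155.4 pbw; glass = 700.8 pbw; yield = 81.85%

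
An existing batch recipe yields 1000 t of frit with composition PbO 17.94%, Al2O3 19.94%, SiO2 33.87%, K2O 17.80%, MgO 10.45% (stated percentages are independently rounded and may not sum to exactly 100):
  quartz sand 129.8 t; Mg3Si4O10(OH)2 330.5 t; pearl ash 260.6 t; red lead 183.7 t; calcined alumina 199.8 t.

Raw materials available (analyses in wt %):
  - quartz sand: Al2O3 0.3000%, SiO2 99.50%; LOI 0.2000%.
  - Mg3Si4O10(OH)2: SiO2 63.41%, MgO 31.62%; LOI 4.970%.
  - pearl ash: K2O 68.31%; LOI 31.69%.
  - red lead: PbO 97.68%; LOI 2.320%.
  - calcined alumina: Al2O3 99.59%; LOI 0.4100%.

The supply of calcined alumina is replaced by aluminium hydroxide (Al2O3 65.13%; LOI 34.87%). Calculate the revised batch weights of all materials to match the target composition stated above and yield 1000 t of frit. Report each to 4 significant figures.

Values along the way are displayed rounded to four significant figures on the page — every computation carries exact precision from start to finish; a single rounding yields each reported value — the derived quantities, which include LOI, totals, five oxide percentages, net glass mass, the yield, are recomputed in full float precision, as given in either problem or answer, from the batch weights per 1000 t of glass.
Target masses of each oxide per 1000 t frit:
  PbO: 17.94% × 1000 = 179.4 t
  Al2O3: 19.94% × 1000 = 199.4 t
  SiO2: 33.87% × 1000 = 338.7 t
  K2O: 17.80% × 1000 = 178.0 t
  MgO: 10.45% × 1000 = 104.5 t
Per-oxide balance check from the weights as reported, under the basis named above (summed amounts equal target values inside rounding margins):
  PbO: 183.7·0.9768 = 179.4 t (target 179.4 t)
  Al2O3: 129.8·0.003000 + 305.6·0.6513 = 199.4 t (target 199.4 t)
  SiO2: 129.8·0.9950 + 330.5·0.6341 = 338.7 t (target 338.7 t)
  K2O: 260.6·0.6831 = 178.0 t (target 178.0 t)
  MgO: 330.5·0.3162 = 104.5 t (target 104.5 t)
Glass-mass closure: batch Σ − ignition loss = 1000 t (the Σ of target masses is 1000 t; against the stated basis, 1000 t — a pure rounding effect).
Whole-batch sum: Σ batch = 1210 t; ignition loss, Σ(batch × LOI) = 210.1 t; yield = glass ÷ total batch = 82.64%.

Revised batch per 1000 t frit:
  quartz sand: 129.8 t
  Mg3Si4O10(OH)2: 330.5 t
  pearl ash: 260.6 t
  red lead: 183.7 t
  aluminium hydroxide: 305.6 t
Total batch = 1210 t; LOI loss = 210.1 t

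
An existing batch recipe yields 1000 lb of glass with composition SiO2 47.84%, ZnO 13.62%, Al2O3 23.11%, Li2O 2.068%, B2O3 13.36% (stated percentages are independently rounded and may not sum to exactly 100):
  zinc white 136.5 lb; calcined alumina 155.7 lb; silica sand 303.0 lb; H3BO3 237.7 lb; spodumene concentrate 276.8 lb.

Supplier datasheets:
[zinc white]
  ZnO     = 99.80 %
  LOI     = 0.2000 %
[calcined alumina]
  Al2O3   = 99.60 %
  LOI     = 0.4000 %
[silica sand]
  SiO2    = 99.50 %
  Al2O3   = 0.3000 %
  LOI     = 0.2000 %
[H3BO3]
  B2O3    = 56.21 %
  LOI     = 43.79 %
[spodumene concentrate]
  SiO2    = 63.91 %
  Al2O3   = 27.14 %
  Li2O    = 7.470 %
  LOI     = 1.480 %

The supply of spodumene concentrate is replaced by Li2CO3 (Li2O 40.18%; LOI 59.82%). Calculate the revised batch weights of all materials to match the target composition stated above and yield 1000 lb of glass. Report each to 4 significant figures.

Revised batch per 1000 lb glass:
  zinc white: 136.5 lb
  calcined alumina: 230.6 lb
  silica sand: 480.8 lb
  H3BO3: 237.7 lb
  Li2CO3: 51.47 lb
Total batch = 1137 lb; LOI loss = 137.0 lb

Exact precision is held in all steps. Intermediates appear (rounded to four significant figures) at each printed step. Each reported value is rounded once only; all derived quantities (totals, the yield, net glass mass, five oxide percentages, LOI) are rebuilt at full float precision from the weighed amounts per 1000 lb of glass, as given in the problem or answer text.
Oxide-by-oxide targets in 1000 lb glass:
  SiO2: 47.84% × 1000 = 478.4 lb
  ZnO: 13.62% × 1000 = 136.2 lb
  Al2O3: 23.11% × 1000 = 231.1 lb
  Li2O: 2.068% × 1000 = 20.68 lb
  B2O3: 13.36% × 1000 = 133.6 lb
Checking each oxide sum from the weights as reported, against the basis in use (delivered sums recover each target modulo rounding of the values):
  SiO2: 480.8·0.9950 = 478.4 lb (target 478.4 lb)
  ZnO: 136.5·0.9980 = 136.2 lb (target 136.2 lb)
  Al2O3: 230.6·0.9960 + 480.8·0.003000 = 231.1 lb (target 231.1 lb)
  Li2O: 51.47·0.4018 = 20.68 lb (target 20.68 lb)
  B2O3: 237.7·0.5621 = 133.6 lb (target 133.6 lb)
Glass-mass closure: batch total minus LOI = 1000 lb (the targets, summed, come to 1000 lb; against the stated basis, 1000 lb — rounding explains the deltas).
Total batch = Σ batch = 1137 lb; Σ batch·LOI gives LOI loss = 137.0 lb; yield, glass over the total, = 87.95%.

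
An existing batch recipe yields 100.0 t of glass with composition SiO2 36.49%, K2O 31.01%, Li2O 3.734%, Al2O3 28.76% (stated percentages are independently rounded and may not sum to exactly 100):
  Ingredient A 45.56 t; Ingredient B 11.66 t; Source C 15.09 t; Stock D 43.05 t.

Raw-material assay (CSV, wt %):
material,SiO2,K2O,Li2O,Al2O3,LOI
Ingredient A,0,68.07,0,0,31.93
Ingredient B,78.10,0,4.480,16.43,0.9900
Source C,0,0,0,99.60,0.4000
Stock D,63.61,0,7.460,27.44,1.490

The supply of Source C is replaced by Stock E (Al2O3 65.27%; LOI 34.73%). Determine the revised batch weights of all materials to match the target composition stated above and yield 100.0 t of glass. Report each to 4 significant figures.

The working math carries full precision at each step — values along the way are printed (rounded to 4 significant digits) between the steps — a single rounding produces every reported result; all derived quantities, which include totals, four oxide percentages, ignition loss, net glass mass, yield, are carried in exact precision, as given in the question or the answer, from the batch weights on 100.0 t of glass.
Oxide mass targets, per 100.0 t glass:
  SiO2: 36.49% × 100.0 = 36.49 t
  K2O: 31.01% × 100.0 = 31.01 t
  Li2O: 3.734% × 100.0 = 3.734 t
  Al2O3: 28.76% × 100.0 = 28.76 t
Mass-balance tally per oxide given the weights on record, at the basis given (target by target, the sums agree net of answer rounding effects):
  SiO2: 11.66·0.7810 + 43.05·0.6361 = 36.49 t (target 36.49 t)
  K2O: 45.56·0.6807 = 31.01 t (target 31.01 t)
  Li2O: 11.66·0.04480 + 43.05·0.07460 = 3.734 t (target 3.734 t)
  Al2O3: 11.66·0.1643 + 23.03·0.6527 + 43.05·0.2744 = 28.76 t (target 28.76 t)
Glass-mass bookkeeping: total charge less LOI = 100.0 t (per-oxide target masses sum to 99.99 t; the stated basis being 100.0 t — a pure rounding effect).
Total batch = Σ batch = 123.3 t; the LOI term Σ batch·LOI equals 23.30 t; the yield ratio, glass ÷ batch: 81.10%.

Revised batch per 100.0 t glass:
  Ingredient A: 45.56 t
  Ingredient B: 11.66 t
  Stock E: 23.03 t
  Stock D: 43.05 t
Total batch = 123.3 t; LOI loss = 23.30 t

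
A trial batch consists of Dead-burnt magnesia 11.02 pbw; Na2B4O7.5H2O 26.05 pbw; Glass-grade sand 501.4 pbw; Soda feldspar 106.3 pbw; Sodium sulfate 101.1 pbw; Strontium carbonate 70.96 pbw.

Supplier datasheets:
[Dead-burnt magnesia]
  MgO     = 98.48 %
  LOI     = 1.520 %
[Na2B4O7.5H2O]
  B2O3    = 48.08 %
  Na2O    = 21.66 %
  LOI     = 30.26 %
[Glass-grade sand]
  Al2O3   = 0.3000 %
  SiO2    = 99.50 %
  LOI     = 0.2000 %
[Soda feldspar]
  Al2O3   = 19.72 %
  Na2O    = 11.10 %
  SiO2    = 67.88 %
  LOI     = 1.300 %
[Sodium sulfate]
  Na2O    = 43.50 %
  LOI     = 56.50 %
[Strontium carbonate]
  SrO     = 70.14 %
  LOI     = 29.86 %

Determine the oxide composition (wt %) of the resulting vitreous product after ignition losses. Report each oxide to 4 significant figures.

The whole derivation keeps full float precision from start to finish. The intermediate values are printed, rounded to four significant figures, between the steps; a single rounding completes every reported number — derived quantities, which include the six compositions, net glass mass, ignition loss, yield, totals, are re-derived in full float precision, as quoted within the problem or answer text, using the weight values for 728.1 pbw of glass.
Oxide masses out of the charge:
  B2O3: 26.05·0.4808 = 12.52 pbw
  MgO: 11.02·0.9848 = 10.85 pbw
  Al2O3: 501.4·0.003000 + 106.3·0.1972 = 22.47 pbw
  SrO: 70.96·0.7014 = 49.77 pbw
  Na2O: 26.05·0.2166 + 106.3·0.1110 + 101.1·0.4350 = 61.42 pbw
  SiO2: 501.4·0.9950 + 106.3·0.6788 = 571.0 pbw
LOI: 11.02·0.01520 + 26.05·0.3026 + 501.4·0.002000 + 106.3·0.01300 + 101.1·0.5650 + 70.96·0.2986 = 88.75 pbw
Glass mass = batch − LOI = 816.8 − 88.75 = 728.1 pbw (consistent with Σ oxide mass)
oxide / glass × 100 gives the wt %

Glass mass = 728.1 pbw (batch 816.8 − LOI 88.75).
Composition: B2O3 1.720%, MgO 1.491%, Al2O3 3.086%, SrO 6.836%, Na2O 8.436%, SiO2 78.43%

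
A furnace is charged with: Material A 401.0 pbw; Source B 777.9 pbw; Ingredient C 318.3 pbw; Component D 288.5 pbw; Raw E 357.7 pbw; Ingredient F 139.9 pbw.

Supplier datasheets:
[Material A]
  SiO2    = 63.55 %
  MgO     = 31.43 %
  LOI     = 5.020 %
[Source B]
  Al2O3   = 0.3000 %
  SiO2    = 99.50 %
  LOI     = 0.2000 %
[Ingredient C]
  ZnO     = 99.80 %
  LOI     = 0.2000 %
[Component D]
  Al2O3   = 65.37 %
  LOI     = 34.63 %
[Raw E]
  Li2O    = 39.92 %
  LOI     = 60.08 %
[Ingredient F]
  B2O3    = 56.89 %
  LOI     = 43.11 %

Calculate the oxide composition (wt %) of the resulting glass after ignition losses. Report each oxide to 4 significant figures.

In-progress results are shown, rounded to 4 significant figures, across the worked steps; all arithmetic keeps full precision at each step. Every reported figure is rounded only once. The derived quantities (the six compositions, LOI, glass mass, the yield, totals) are carried from the weighed amounts on 1886 pbw of glass in full precision exactly as shown in question or answer.
Mass of each oxide from the mix:
  Al2O3: 777.9·0.003000 + 288.5·0.6537 = 190.9 pbw
  B2O3: 139.9·0.5689 = 79.59 pbw
  Li2O: 357.7·0.3992 = 142.8 pbw
  SiO2: 401.0·0.6355 + 777.9·0.9950 = 1029 pbw
  ZnO: 318.3·0.9980 = 317.7 pbw
  MgO: 401.0·0.3143 = 126.0 pbw
LOI: 401.0·0.05020 + 777.9·0.002000 + 318.3·0.002000 + 288.5·0.3463 + 357.7·0.6008 + 139.9·0.4311 = 397.4 pbw
Net of LOI, the glass mass = 2283 − 397.4 = 1886 pbw (equal to the oxide-mass sum)
oxide / glass × 100 gives the wt %

Glass mass = 1886 pbw (batch 2283 − LOI 397.4).
Composition: Al2O3 10.12%, B2O3 4.220%, Li2O 7.572%, SiO2 54.56%, ZnO 16.84%, MgO 6.683%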